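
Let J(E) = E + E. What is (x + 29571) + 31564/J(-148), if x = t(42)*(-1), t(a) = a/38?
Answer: 41425343/1406 ≈ 29463.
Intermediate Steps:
t(a) = a/38 (t(a) = a*(1/38) = a/38)
J(E) = 2*E
x = -21/19 (x = ((1/38)*42)*(-1) = (21/19)*(-1) = -21/19 ≈ -1.1053)
(x + 29571) + 31564/J(-148) = (-21/19 + 29571) + 31564/((2*(-148))) = 561828/19 + 31564/(-296) = 561828/19 + 31564*(-1/296) = 561828/19 - 7891/74 = 41425343/1406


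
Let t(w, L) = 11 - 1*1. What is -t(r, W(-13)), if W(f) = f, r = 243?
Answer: -10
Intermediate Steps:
t(w, L) = 10 (t(w, L) = 11 - 1 = 10)
-t(r, W(-13)) = -1*10 = -10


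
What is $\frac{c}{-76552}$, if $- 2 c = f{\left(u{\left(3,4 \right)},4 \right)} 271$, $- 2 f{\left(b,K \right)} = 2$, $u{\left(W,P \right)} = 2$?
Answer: $- \frac{271}{153104} \approx -0.00177$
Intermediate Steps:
$f{\left(b,K \right)} = -1$ ($f{\left(b,K \right)} = \left(- \frac{1}{2}\right) 2 = -1$)
$c = \frac{271}{2}$ ($c = - \frac{\left(-1\right) 271}{2} = \left(- \frac{1}{2}\right) \left(-271\right) = \frac{271}{2} \approx 135.5$)
$\frac{c}{-76552} = \frac{271}{2 \left(-76552\right)} = \frac{271}{2} \left(- \frac{1}{76552}\right) = - \frac{271}{153104}$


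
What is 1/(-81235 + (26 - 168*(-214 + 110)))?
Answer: -1/63737 ≈ -1.5689e-5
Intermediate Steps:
1/(-81235 + (26 - 168*(-214 + 110))) = 1/(-81235 + (26 - 168*(-104))) = 1/(-81235 + (26 + 17472)) = 1/(-81235 + 17498) = 1/(-63737) = -1/63737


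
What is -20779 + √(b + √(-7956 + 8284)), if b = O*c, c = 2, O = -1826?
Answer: -20779 + I*√(3652 - 2*√82) ≈ -20779.0 + 60.282*I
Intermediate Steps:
b = -3652 (b = -1826*2 = -3652)
-20779 + √(b + √(-7956 + 8284)) = -20779 + √(-3652 + √(-7956 + 8284)) = -20779 + √(-3652 + √328) = -20779 + √(-3652 + 2*√82)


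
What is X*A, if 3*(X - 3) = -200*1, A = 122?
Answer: -23302/3 ≈ -7767.3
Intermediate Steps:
X = -191/3 (X = 3 + (-200*1)/3 = 3 + (⅓)*(-200) = 3 - 200/3 = -191/3 ≈ -63.667)
X*A = -191/3*122 = -23302/3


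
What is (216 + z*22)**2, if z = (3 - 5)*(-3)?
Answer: 121104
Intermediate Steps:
z = 6 (z = -2*(-3) = 6)
(216 + z*22)**2 = (216 + 6*22)**2 = (216 + 132)**2 = 348**2 = 121104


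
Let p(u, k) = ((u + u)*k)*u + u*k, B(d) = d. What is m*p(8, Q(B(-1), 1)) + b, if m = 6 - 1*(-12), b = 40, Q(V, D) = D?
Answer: 2488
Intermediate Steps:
p(u, k) = k*u + 2*k*u² (p(u, k) = ((2*u)*k)*u + k*u = (2*k*u)*u + k*u = 2*k*u² + k*u = k*u + 2*k*u²)
m = 18 (m = 6 + 12 = 18)
m*p(8, Q(B(-1), 1)) + b = 18*(1*8*(1 + 2*8)) + 40 = 18*(1*8*(1 + 16)) + 40 = 18*(1*8*17) + 40 = 18*136 + 40 = 2448 + 40 = 2488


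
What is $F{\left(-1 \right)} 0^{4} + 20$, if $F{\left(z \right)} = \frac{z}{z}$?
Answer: $20$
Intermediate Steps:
$F{\left(z \right)} = 1$
$F{\left(-1 \right)} 0^{4} + 20 = 1 \cdot 0^{4} + 20 = 1 \cdot 0 + 20 = 0 + 20 = 20$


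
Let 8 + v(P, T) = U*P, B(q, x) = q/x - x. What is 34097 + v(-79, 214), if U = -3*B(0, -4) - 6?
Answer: 35511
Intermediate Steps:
B(q, x) = -x + q/x
U = -18 (U = -3*(-1*(-4) + 0/(-4)) - 6 = -3*(4 + 0*(-¼)) - 6 = -3*(4 + 0) - 6 = -3*4 - 6 = -12 - 6 = -18)
v(P, T) = -8 - 18*P
34097 + v(-79, 214) = 34097 + (-8 - 18*(-79)) = 34097 + (-8 + 1422) = 34097 + 1414 = 35511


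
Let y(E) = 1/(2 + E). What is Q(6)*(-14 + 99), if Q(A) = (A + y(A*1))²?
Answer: 204085/64 ≈ 3188.8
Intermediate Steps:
Q(A) = (A + 1/(2 + A))² (Q(A) = (A + 1/(2 + A*1))² = (A + 1/(2 + A))²)
Q(6)*(-14 + 99) = (6 + 1/(2 + 6))²*(-14 + 99) = (6 + 1/8)²*85 = (6 + ⅛)²*85 = (49/8)²*85 = (2401/64)*85 = 204085/64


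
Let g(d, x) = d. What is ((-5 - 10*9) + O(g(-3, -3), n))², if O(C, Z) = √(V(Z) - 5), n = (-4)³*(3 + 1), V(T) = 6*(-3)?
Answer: (95 - I*√23)² ≈ 9002.0 - 911.21*I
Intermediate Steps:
V(T) = -18
n = -256 (n = -64*4 = -256)
O(C, Z) = I*√23 (O(C, Z) = √(-18 - 5) = √(-23) = I*√23)
((-5 - 10*9) + O(g(-3, -3), n))² = ((-5 - 10*9) + I*√23)² = ((-5 - 90) + I*√23)² = (-95 + I*√23)²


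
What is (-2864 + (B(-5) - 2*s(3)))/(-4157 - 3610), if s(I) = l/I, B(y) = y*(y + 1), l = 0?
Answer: 316/863 ≈ 0.36616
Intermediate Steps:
B(y) = y*(1 + y)
s(I) = 0 (s(I) = 0/I = 0)
(-2864 + (B(-5) - 2*s(3)))/(-4157 - 3610) = (-2864 + (-5*(1 - 5) - 2*0))/(-4157 - 3610) = (-2864 + (-5*(-4) + 0))/(-7767) = (-2864 + (20 + 0))*(-1/7767) = (-2864 + 20)*(-1/7767) = -2844*(-1/7767) = 316/863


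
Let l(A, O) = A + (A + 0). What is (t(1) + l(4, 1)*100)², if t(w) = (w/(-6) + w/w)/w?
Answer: 23088025/36 ≈ 6.4133e+5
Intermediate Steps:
l(A, O) = 2*A (l(A, O) = A + A = 2*A)
t(w) = (1 - w/6)/w (t(w) = (w*(-⅙) + 1)/w = (-w/6 + 1)/w = (1 - w/6)/w)
(t(1) + l(4, 1)*100)² = ((⅙)*(6 - 1*1)/1 + (2*4)*100)² = ((⅙)*1*(6 - 1) + 8*100)² = ((⅙)*1*5 + 800)² = (⅚ + 800)² = (4805/6)² = 23088025/36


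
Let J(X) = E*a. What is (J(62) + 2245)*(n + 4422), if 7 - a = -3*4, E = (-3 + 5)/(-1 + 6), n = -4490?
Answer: -765884/5 ≈ -1.5318e+5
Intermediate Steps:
E = ⅖ (E = 2/5 = 2*(⅕) = ⅖ ≈ 0.40000)
a = 19 (a = 7 - (-3)*4 = 7 - 1*(-12) = 7 + 12 = 19)
J(X) = 38/5 (J(X) = (⅖)*19 = 38/5)
(J(62) + 2245)*(n + 4422) = (38/5 + 2245)*(-4490 + 4422) = (11263/5)*(-68) = -765884/5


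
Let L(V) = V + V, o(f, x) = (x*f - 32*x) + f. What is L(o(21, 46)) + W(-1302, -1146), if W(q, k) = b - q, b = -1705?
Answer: -1373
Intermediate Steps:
o(f, x) = f - 32*x + f*x (o(f, x) = (f*x - 32*x) + f = (-32*x + f*x) + f = f - 32*x + f*x)
W(q, k) = -1705 - q
L(V) = 2*V
L(o(21, 46)) + W(-1302, -1146) = 2*(21 - 32*46 + 21*46) + (-1705 - 1*(-1302)) = 2*(21 - 1472 + 966) + (-1705 + 1302) = 2*(-485) - 403 = -970 - 403 = -1373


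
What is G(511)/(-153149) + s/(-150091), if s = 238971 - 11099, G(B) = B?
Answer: -34975065429/22986286559 ≈ -1.5216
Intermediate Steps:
s = 227872
G(511)/(-153149) + s/(-150091) = 511/(-153149) + 227872/(-150091) = 511*(-1/153149) + 227872*(-1/150091) = -511/153149 - 227872/150091 = -34975065429/22986286559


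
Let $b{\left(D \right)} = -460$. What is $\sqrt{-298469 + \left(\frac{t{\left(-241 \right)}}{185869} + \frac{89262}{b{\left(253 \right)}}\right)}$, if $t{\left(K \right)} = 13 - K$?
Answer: $\frac{9 i \sqrt{6738544002598598230}}{42749870} \approx 546.5 i$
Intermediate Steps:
$\sqrt{-298469 + \left(\frac{t{\left(-241 \right)}}{185869} + \frac{89262}{b{\left(253 \right)}}\right)} = \sqrt{-298469 + \left(\frac{13 - -241}{185869} + \frac{89262}{-460}\right)} = \sqrt{-298469 + \left(\left(13 + 241\right) \frac{1}{185869} + 89262 \left(- \frac{1}{460}\right)\right)} = \sqrt{-298469 + \left(254 \cdot \frac{1}{185869} - \frac{44631}{230}\right)} = \sqrt{-298469 + \left(\frac{254}{185869} - \frac{44631}{230}\right)} = \sqrt{-298469 - \frac{8295460919}{42749870}} = \sqrt{- \frac{12767806409949}{42749870}} = \frac{9 i \sqrt{6738544002598598230}}{42749870}$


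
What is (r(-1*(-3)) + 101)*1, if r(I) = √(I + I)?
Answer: 101 + √6 ≈ 103.45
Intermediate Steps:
r(I) = √2*√I (r(I) = √(2*I) = √2*√I)
(r(-1*(-3)) + 101)*1 = (√2*√(-1*(-3)) + 101)*1 = (√2*√3 + 101)*1 = (√6 + 101)*1 = (101 + √6)*1 = 101 + √6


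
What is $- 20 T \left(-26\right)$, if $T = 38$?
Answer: $19760$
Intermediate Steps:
$- 20 T \left(-26\right) = \left(-20\right) 38 \left(-26\right) = \left(-760\right) \left(-26\right) = 19760$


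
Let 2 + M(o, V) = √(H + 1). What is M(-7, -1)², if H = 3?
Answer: 0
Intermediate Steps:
M(o, V) = 0 (M(o, V) = -2 + √(3 + 1) = -2 + √4 = -2 + 2 = 0)
M(-7, -1)² = 0² = 0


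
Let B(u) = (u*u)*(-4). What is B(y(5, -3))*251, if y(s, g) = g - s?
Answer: -64256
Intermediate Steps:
B(u) = -4*u**2 (B(u) = u**2*(-4) = -4*u**2)
B(y(5, -3))*251 = -4*(-3 - 1*5)**2*251 = -4*(-3 - 5)**2*251 = -4*(-8)**2*251 = -4*64*251 = -256*251 = -64256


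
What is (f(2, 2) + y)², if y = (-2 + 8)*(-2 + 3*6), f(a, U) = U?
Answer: 9604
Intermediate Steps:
y = 96 (y = 6*(-2 + 18) = 6*16 = 96)
(f(2, 2) + y)² = (2 + 96)² = 98² = 9604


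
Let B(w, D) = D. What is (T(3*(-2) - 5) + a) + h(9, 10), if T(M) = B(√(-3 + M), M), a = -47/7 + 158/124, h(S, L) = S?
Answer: -3229/434 ≈ -7.4401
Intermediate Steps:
a = -2361/434 (a = -47*⅐ + 158*(1/124) = -47/7 + 79/62 = -2361/434 ≈ -5.4401)
T(M) = M
(T(3*(-2) - 5) + a) + h(9, 10) = ((3*(-2) - 5) - 2361/434) + 9 = ((-6 - 5) - 2361/434) + 9 = (-11 - 2361/434) + 9 = -7135/434 + 9 = -3229/434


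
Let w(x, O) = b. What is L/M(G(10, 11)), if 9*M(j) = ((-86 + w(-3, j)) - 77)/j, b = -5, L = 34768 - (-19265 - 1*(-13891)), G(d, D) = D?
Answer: -662343/28 ≈ -23655.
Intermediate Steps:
L = 40142 (L = 34768 - (-19265 + 13891) = 34768 - 1*(-5374) = 34768 + 5374 = 40142)
w(x, O) = -5
M(j) = -56/(3*j) (M(j) = (((-86 - 5) - 77)/j)/9 = ((-91 - 77)/j)/9 = (-168/j)/9 = -56/(3*j))
L/M(G(10, 11)) = 40142/((-56/3/11)) = 40142/((-56/3*1/11)) = 40142/(-56/33) = 40142*(-33/56) = -662343/28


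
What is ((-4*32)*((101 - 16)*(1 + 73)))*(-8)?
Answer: 6440960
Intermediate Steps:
((-4*32)*((101 - 16)*(1 + 73)))*(-8) = -10880*74*(-8) = -128*6290*(-8) = -805120*(-8) = 6440960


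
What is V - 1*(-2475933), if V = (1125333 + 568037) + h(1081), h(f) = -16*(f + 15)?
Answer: 4151767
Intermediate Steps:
h(f) = -240 - 16*f (h(f) = -16*(15 + f) = -240 - 16*f)
V = 1675834 (V = (1125333 + 568037) + (-240 - 16*1081) = 1693370 + (-240 - 17296) = 1693370 - 17536 = 1675834)
V - 1*(-2475933) = 1675834 - 1*(-2475933) = 1675834 + 2475933 = 4151767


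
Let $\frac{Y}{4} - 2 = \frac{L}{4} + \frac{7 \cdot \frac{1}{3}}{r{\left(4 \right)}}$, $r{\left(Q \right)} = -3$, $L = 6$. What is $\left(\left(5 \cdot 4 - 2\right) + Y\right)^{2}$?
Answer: $\frac{67600}{81} \approx 834.57$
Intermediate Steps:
$Y = \frac{98}{9}$ ($Y = 8 + 4 \left(\frac{6}{4} + \frac{7 \cdot \frac{1}{3}}{-3}\right) = 8 + 4 \left(6 \cdot \frac{1}{4} + 7 \cdot \frac{1}{3} \left(- \frac{1}{3}\right)\right) = 8 + 4 \left(\frac{3}{2} + \frac{7}{3} \left(- \frac{1}{3}\right)\right) = 8 + 4 \left(\frac{3}{2} - \frac{7}{9}\right) = 8 + 4 \cdot \frac{13}{18} = 8 + \frac{26}{9} = \frac{98}{9} \approx 10.889$)
$\left(\left(5 \cdot 4 - 2\right) + Y\right)^{2} = \left(\left(5 \cdot 4 - 2\right) + \frac{98}{9}\right)^{2} = \left(\left(20 - 2\right) + \frac{98}{9}\right)^{2} = \left(18 + \frac{98}{9}\right)^{2} = \left(\frac{260}{9}\right)^{2} = \frac{67600}{81}$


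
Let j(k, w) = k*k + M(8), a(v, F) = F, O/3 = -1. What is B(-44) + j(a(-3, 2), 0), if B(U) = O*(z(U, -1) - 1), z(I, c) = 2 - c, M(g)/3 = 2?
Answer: 4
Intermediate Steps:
O = -3 (O = 3*(-1) = -3)
M(g) = 6 (M(g) = 3*2 = 6)
j(k, w) = 6 + k² (j(k, w) = k*k + 6 = k² + 6 = 6 + k²)
B(U) = -6 (B(U) = -3*((2 - 1*(-1)) - 1) = -3*((2 + 1) - 1) = -3*(3 - 1) = -3*2 = -6)
B(-44) + j(a(-3, 2), 0) = -6 + (6 + 2²) = -6 + (6 + 4) = -6 + 10 = 4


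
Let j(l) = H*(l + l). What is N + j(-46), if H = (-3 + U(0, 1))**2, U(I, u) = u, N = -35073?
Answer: -35441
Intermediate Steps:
H = 4 (H = (-3 + 1)**2 = (-2)**2 = 4)
j(l) = 8*l (j(l) = 4*(l + l) = 4*(2*l) = 8*l)
N + j(-46) = -35073 + 8*(-46) = -35073 - 368 = -35441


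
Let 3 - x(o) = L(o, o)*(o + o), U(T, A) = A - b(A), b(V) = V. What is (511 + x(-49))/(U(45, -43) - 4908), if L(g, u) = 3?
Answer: -202/1227 ≈ -0.16463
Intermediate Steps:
U(T, A) = 0 (U(T, A) = A - A = 0)
x(o) = 3 - 6*o (x(o) = 3 - 3*(o + o) = 3 - 3*2*o = 3 - 6*o)
(511 + x(-49))/(U(45, -43) - 4908) = (511 + (3 - 6*(-49)))/(0 - 4908) = (511 + (3 + 294))/(-4908) = (511 + 297)*(-1/4908) = 808*(-1/4908) = -202/1227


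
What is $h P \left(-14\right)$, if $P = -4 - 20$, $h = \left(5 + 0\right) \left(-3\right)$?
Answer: $-5040$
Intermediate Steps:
$h = -15$ ($h = 5 \left(-3\right) = -15$)
$P = -24$ ($P = -4 - 20 = -24$)
$h P \left(-14\right) = \left(-15\right) \left(-24\right) \left(-14\right) = 360 \left(-14\right) = -5040$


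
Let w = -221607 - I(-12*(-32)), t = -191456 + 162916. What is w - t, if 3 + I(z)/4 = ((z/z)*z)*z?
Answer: -782879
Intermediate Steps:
I(z) = -12 + 4*z² (I(z) = -12 + 4*(((z/z)*z)*z) = -12 + 4*((1*z)*z) = -12 + 4*(z*z) = -12 + 4*z²)
t = -28540
w = -811419 (w = -221607 - (-12 + 4*(-12*(-32))²) = -221607 - (-12 + 4*384²) = -221607 - (-12 + 4*147456) = -221607 - (-12 + 589824) = -221607 - 1*589812 = -221607 - 589812 = -811419)
w - t = -811419 - 1*(-28540) = -811419 + 28540 = -782879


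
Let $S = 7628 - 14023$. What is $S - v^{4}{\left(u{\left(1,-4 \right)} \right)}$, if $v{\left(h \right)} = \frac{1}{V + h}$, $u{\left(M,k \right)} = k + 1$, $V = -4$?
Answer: $- \frac{15354396}{2401} \approx -6395.0$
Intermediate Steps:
$u{\left(M,k \right)} = 1 + k$
$v{\left(h \right)} = \frac{1}{-4 + h}$
$S = -6395$ ($S = 7628 - 14023 = -6395$)
$S - v^{4}{\left(u{\left(1,-4 \right)} \right)} = -6395 - \left(\frac{1}{-4 + \left(1 - 4\right)}\right)^{4} = -6395 - \left(\frac{1}{-4 - 3}\right)^{4} = -6395 - \left(\frac{1}{-7}\right)^{4} = -6395 - \left(- \frac{1}{7}\right)^{4} = -6395 - \frac{1}{2401} = - \frac{15354396}{2401}$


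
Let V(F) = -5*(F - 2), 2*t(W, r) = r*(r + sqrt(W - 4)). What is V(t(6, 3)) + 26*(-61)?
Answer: -3197/2 - 15*sqrt(2)/2 ≈ -1609.1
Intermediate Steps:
t(W, r) = r*(r + sqrt(-4 + W))/2 (t(W, r) = (r*(r + sqrt(W - 4)))/2 = (r*(r + sqrt(-4 + W)))/2 = r*(r + sqrt(-4 + W))/2)
V(F) = 10 - 5*F (V(F) = -5*(-2 + F) = 10 - 5*F)
V(t(6, 3)) + 26*(-61) = (10 - 5*3*(3 + sqrt(-4 + 6))/2) + 26*(-61) = (10 - 5*3*(3 + sqrt(2))/2) - 1586 = (10 - 5*(9/2 + 3*sqrt(2)/2)) - 1586 = (10 + (-45/2 - 15*sqrt(2)/2)) - 1586 = (-25/2 - 15*sqrt(2)/2) - 1586 = -3197/2 - 15*sqrt(2)/2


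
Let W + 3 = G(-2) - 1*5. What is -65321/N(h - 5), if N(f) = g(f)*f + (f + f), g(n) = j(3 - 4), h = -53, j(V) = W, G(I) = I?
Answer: -65321/464 ≈ -140.78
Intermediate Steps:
W = -10 (W = -3 + (-2 - 1*5) = -3 + (-2 - 5) = -3 - 7 = -10)
j(V) = -10
g(n) = -10
N(f) = -8*f (N(f) = -10*f + (f + f) = -10*f + 2*f = -8*f)
-65321/N(h - 5) = -65321*(-1/(8*(-53 - 5))) = -65321/((-8*(-58))) = -65321/464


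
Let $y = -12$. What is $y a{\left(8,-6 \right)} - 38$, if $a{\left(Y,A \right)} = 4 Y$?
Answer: $-422$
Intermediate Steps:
$y a{\left(8,-6 \right)} - 38 = - 12 \cdot 4 \cdot 8 - 38 = \left(-12\right) 32 - 38 = -384 - 38 = -422$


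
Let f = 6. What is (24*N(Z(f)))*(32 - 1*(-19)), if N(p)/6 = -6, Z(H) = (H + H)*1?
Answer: -44064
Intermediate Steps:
Z(H) = 2*H (Z(H) = (2*H)*1 = 2*H)
N(p) = -36 (N(p) = 6*(-6) = -36)
(24*N(Z(f)))*(32 - 1*(-19)) = (24*(-36))*(32 - 1*(-19)) = -864*(32 + 19) = -864*51 = -44064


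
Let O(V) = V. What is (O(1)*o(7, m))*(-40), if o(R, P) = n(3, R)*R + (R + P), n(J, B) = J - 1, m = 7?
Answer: -1120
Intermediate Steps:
n(J, B) = -1 + J
o(R, P) = P + 3*R (o(R, P) = (-1 + 3)*R + (R + P) = 2*R + (P + R) = P + 3*R)
(O(1)*o(7, m))*(-40) = (1*(7 + 3*7))*(-40) = (1*(7 + 21))*(-40) = (1*28)*(-40) = 28*(-40) = -1120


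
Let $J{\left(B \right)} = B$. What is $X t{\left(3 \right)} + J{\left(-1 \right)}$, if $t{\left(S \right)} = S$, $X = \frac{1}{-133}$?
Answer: $- \frac{136}{133} \approx -1.0226$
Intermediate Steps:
$X = - \frac{1}{133} \approx -0.0075188$
$X t{\left(3 \right)} + J{\left(-1 \right)} = \left(- \frac{1}{133}\right) 3 - 1 = - \frac{3}{133} - 1 = - \frac{136}{133}$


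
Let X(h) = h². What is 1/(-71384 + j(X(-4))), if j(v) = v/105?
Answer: -105/7495304 ≈ -1.4009e-5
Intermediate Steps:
j(v) = v/105 (j(v) = v*(1/105) = v/105)
1/(-71384 + j(X(-4))) = 1/(-71384 + (1/105)*(-4)²) = 1/(-71384 + (1/105)*16) = 1/(-71384 + 16/105) = 1/(-7495304/105) = -105/7495304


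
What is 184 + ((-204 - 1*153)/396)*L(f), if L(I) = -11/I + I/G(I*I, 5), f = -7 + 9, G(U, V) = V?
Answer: 82983/440 ≈ 188.60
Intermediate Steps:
f = 2
L(I) = -11/I + I/5
184 + ((-204 - 1*153)/396)*L(f) = 184 + ((-204 - 1*153)/396)*(-11/2 + (⅕)*2) = 184 + ((-204 - 153)*(1/396))*(-11*½ + ⅖) = 184 + (-357*1/396)*(-11/2 + ⅖) = 184 - 119/132*(-51/10) = 184 + 2023/440 = 82983/440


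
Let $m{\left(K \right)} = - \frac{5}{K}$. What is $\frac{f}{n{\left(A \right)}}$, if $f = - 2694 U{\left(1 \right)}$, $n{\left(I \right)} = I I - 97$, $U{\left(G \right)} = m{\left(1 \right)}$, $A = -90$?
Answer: $\frac{13470}{8003} \approx 1.6831$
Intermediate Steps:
$U{\left(G \right)} = -5$ ($U{\left(G \right)} = - \frac{5}{1} = \left(-5\right) 1 = -5$)
$n{\left(I \right)} = -97 + I^{2}$ ($n{\left(I \right)} = I^{2} - 97 = -97 + I^{2}$)
$f = 13470$ ($f = \left(-2694\right) \left(-5\right) = 13470$)
$\frac{f}{n{\left(A \right)}} = \frac{13470}{-97 + \left(-90\right)^{2}} = \frac{13470}{-97 + 8100} = \frac{13470}{8003}$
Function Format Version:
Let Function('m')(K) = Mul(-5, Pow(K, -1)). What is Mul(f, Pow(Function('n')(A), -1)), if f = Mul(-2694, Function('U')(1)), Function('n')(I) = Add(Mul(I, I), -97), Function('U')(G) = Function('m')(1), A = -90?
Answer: Rational(13470, 8003) ≈ 1.6831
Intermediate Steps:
Function('U')(G) = -5 (Function('U')(G) = Mul(-5, Pow(1, -1)) = Mul(-5, 1) = -5)
Function('n')(I) = Add(-97, Pow(I, 2)) (Function('n')(I) = Add(Pow(I, 2), -97) = Add(-97, Pow(I, 2)))
f = 13470 (f = Mul(-2694, -5) = 13470)
Mul(f, Pow(Function('n')(A), -1)) = Mul(13470, Pow(Add(-97, Pow(-90, 2)), -1)) = Mul(13470, Pow(Add(-97, 8100), -1)) = Mul(13470, Pow(8003, -1)) = Mul(13470, Rational(1, 8003)) = Rational(13470, 8003)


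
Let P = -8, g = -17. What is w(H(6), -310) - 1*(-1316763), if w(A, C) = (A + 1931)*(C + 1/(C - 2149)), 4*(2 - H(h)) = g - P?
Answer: 7050786237/9836 ≈ 7.1684e+5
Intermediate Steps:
H(h) = 17/4 (H(h) = 2 - (-17 - 1*(-8))/4 = 2 - (-17 + 8)/4 = 2 - ¼*(-9) = 2 + 9/4 = 17/4)
w(A, C) = (1931 + A)*(C + 1/(-2149 + C))
w(H(6), -310) - 1*(-1316763) = (1931 + 17/4 - 4149719*(-310) + 1931*(-310)² + (17/4)*(-310)² - 2149*17/4*(-310))/(-2149 - 310) - 1*(-1316763) = (1931 + 17/4 + 1286412890 + 1931*96100 + (17/4)*96100 + 5662615/2)/(-2459) + 1316763 = -(1931 + 17/4 + 1286412890 + 185569100 + 408425 + 5662615/2)/2459 + 1316763 = -1/2459*5900894631/4 + 1316763 = -5900894631/9836 + 1316763 = 7050786237/9836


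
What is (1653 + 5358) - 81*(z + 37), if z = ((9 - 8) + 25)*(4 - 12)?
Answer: 20862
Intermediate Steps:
z = -208 (z = (1 + 25)*(-8) = 26*(-8) = -208)
(1653 + 5358) - 81*(z + 37) = (1653 + 5358) - 81*(-208 + 37) = 7011 - 81*(-171) = 7011 + 13851 = 20862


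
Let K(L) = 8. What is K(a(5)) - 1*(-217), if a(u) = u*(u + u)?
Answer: 225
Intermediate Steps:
a(u) = 2*u² (a(u) = u*(2*u) = 2*u²)
K(a(5)) - 1*(-217) = 8 - 1*(-217) = 8 + 217 = 225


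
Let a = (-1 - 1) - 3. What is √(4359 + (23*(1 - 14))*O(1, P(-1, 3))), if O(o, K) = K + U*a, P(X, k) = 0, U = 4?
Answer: 7*√211 ≈ 101.68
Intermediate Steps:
a = -5 (a = -2 - 3 = -5)
O(o, K) = -20 + K (O(o, K) = K + 4*(-5) = K - 20 = -20 + K)
√(4359 + (23*(1 - 14))*O(1, P(-1, 3))) = √(4359 + (23*(1 - 14))*(-20 + 0)) = √(4359 + (23*(-13))*(-20)) = √(4359 - 299*(-20)) = √(4359 + 5980) = √10339 = 7*√211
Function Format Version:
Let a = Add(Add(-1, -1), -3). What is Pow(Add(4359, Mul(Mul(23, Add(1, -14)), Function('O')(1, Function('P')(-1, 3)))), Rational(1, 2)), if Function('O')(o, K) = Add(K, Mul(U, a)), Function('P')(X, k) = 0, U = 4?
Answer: Mul(7, Pow(211, Rational(1, 2))) ≈ 101.68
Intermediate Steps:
a = -5 (a = Add(-2, -3) = -5)
Function('O')(o, K) = Add(-20, K) (Function('O')(o, K) = Add(K, Mul(4, -5)) = Add(K, -20) = Add(-20, K))
Pow(Add(4359, Mul(Mul(23, Add(1, -14)), Function('O')(1, Function('P')(-1, 3)))), Rational(1, 2)) = Pow(Add(4359, Mul(Mul(23, Add(1, -14)), Add(-20, 0))), Rational(1, 2)) = Pow(Add(4359, Mul(Mul(23, -13), -20)), Rational(1, 2)) = Pow(Add(4359, Mul(-299, -20)), Rational(1, 2)) = Pow(Add(4359, 5980), Rational(1, 2)) = Pow(10339, Rational(1, 2)) = Mul(7, Pow(211, Rational(1, 2)))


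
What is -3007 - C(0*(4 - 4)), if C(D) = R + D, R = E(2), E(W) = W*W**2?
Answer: -3015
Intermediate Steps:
E(W) = W**3
R = 8 (R = 2**3 = 8)
C(D) = 8 + D
-3007 - C(0*(4 - 4)) = -3007 - (8 + 0*(4 - 4)) = -3007 - (8 + 0*0) = -3007 - (8 + 0) = -3007 - 1*8 = -3007 - 8 = -3015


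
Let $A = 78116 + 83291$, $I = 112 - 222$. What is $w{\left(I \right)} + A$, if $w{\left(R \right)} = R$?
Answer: $161297$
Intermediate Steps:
$I = -110$
$A = 161407$
$w{\left(I \right)} + A = -110 + 161407 = 161297$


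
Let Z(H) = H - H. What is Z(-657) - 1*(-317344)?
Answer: 317344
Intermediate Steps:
Z(H) = 0
Z(-657) - 1*(-317344) = 0 - 1*(-317344) = 0 + 317344 = 317344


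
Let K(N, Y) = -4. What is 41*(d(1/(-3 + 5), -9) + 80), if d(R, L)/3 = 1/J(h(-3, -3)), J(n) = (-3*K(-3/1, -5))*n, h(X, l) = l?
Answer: 39319/12 ≈ 3276.6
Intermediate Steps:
J(n) = 12*n (J(n) = (-3*(-4))*n = 12*n)
d(R, L) = -1/12 (d(R, L) = 3/((12*(-3))) = 3/(-36) = 3*(-1/36) = -1/12)
41*(d(1/(-3 + 5), -9) + 80) = 41*(-1/12 + 80) = 41*(959/12) = 39319/12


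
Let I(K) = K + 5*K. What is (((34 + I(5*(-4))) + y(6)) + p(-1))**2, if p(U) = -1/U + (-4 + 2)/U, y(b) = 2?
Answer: 6561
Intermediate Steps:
I(K) = 6*K
p(U) = -3/U (p(U) = -1/U - 2/U = -3/U)
(((34 + I(5*(-4))) + y(6)) + p(-1))**2 = (((34 + 6*(5*(-4))) + 2) - 3/(-1))**2 = (((34 + 6*(-20)) + 2) - 3*(-1))**2 = (((34 - 120) + 2) + 3)**2 = ((-86 + 2) + 3)**2 = (-84 + 3)**2 = (-81)**2 = 6561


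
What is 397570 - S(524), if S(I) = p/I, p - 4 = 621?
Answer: 208326055/524 ≈ 3.9757e+5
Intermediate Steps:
p = 625 (p = 4 + 621 = 625)
S(I) = 625/I
397570 - S(524) = 397570 - 625/524 = 208326055/524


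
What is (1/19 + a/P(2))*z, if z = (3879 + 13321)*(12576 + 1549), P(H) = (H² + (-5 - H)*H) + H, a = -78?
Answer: 45249437500/19 ≈ 2.3815e+9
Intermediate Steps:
P(H) = H + H² + H*(-5 - H) (P(H) = (H² + H*(-5 - H)) + H = H + H² + H*(-5 - H))
z = 242950000 (z = 17200*14125 = 242950000)
(1/19 + a/P(2))*z = (1/19 - 78/((-4*2)))*242950000 = (1*(1/19) - 78/(-8))*242950000 = (1/19 - 78*(-⅛))*242950000 = (1/19 + 39/4)*242950000 = (745/76)*242950000 = 45249437500/19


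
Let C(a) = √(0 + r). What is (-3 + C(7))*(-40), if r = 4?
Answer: 40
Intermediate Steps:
C(a) = 2 (C(a) = √(0 + 4) = √4 = 2)
(-3 + C(7))*(-40) = (-3 + 2)*(-40) = -1*(-40) = 40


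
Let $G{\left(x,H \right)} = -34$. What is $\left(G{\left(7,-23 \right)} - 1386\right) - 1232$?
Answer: $-2652$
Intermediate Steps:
$\left(G{\left(7,-23 \right)} - 1386\right) - 1232 = \left(-34 - 1386\right) - 1232 = -1420 - 1232 = -2652$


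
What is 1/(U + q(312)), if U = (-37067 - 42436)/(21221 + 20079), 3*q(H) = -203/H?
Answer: -9664200/20699677 ≈ -0.46688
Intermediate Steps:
q(H) = -203/(3*H) (q(H) = (-203/H)/3 = -203/(3*H))
U = -79503/41300 ≈ -1.9250
1/(U + q(312)) = 1/(-79503/41300 - 203/3/312) = 1/(-79503/41300 - 203/3*1/312) = 1/(-79503/41300 - 203/936) = 1/(-20699677/9664200) = -9664200/20699677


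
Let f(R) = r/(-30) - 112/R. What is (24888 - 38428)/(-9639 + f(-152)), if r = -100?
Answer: 771780/549191 ≈ 1.4053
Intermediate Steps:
f(R) = 10/3 - 112/R (f(R) = -100/(-30) - 112/R = -100*(-1/30) - 112/R = 10/3 - 112/R)
(24888 - 38428)/(-9639 + f(-152)) = (24888 - 38428)/(-9639 + (10/3 - 112/(-152))) = -13540/(-9639 + (10/3 - 112*(-1/152))) = -13540/(-9639 + (10/3 + 14/19)) = -13540/(-9639 + 232/57) = -13540/(-549191/57) = -13540*(-57/549191) = 771780/549191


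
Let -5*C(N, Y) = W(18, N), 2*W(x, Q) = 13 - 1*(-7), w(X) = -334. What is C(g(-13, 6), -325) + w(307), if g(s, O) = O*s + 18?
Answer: -336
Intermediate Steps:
W(x, Q) = 10 (W(x, Q) = (13 - 1*(-7))/2 = (13 + 7)/2 = (½)*20 = 10)
g(s, O) = 18 + O*s
C(N, Y) = -2 (C(N, Y) = -⅕*10 = -2)
C(g(-13, 6), -325) + w(307) = -2 - 334 = -336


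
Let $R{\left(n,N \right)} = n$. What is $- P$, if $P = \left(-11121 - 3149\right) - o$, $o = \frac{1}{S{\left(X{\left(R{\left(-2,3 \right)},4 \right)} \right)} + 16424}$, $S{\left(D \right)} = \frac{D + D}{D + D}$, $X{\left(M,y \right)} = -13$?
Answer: $\frac{234384751}{16425} \approx 14270.0$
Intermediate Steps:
$S{\left(D \right)} = 1$ ($S{\left(D \right)} = \frac{2 D}{2 D} = 2 D \frac{1}{2 D} = 1$)
$o = \frac{1}{16425}$ ($o = \frac{1}{1 + 16424} = \frac{1}{16425} \approx 6.0883 \cdot 10^{-5}$)
$P = - \frac{234384751}{16425}$ ($P = \left(-11121 - 3149\right) - \frac{1}{16425} = -14270 - \frac{1}{16425} = - \frac{234384751}{16425} \approx -14270.0$)
$- P = \left(-1\right) \left(- \frac{234384751}{16425}\right) = \frac{234384751}{16425}$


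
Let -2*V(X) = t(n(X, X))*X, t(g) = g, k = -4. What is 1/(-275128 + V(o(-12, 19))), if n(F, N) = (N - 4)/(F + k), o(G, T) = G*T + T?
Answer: -2/550047 ≈ -3.6361e-6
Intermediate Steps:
o(G, T) = T + G*T
n(F, N) = (-4 + N)/(-4 + F) (n(F, N) = (N - 4)/(F - 4) = (-4 + N)/(-4 + F))
V(X) = -X/2 (V(X) = -(-4 + X)/(-4 + X)*X/2 = -X/2)
1/(-275128 + V(o(-12, 19))) = 1/(-275128 - 19*(1 - 12)/2) = 1/(-275128 - 19*(-11)/2) = 1/(-275128 - ½*(-209)) = 1/(-275128 + 209/2) = 1/(-550047/2) = -2/550047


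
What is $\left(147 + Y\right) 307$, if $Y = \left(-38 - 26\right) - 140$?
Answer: $-17499$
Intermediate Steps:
$Y = -204$ ($Y = -64 - 140 = -204$)
$\left(147 + Y\right) 307 = \left(147 - 204\right) 307 = \left(-57\right) 307 = -17499$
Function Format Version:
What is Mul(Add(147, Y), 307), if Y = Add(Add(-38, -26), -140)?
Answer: -17499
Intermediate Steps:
Y = -204 (Y = Add(-64, -140) = -204)
Mul(Add(147, Y), 307) = Mul(Add(147, -204), 307) = Mul(-57, 307) = -17499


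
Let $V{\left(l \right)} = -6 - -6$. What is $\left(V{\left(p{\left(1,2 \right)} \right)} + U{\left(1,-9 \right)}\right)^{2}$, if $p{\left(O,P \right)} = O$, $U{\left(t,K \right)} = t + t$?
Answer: $4$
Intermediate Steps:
$U{\left(t,K \right)} = 2 t$
$V{\left(l \right)} = 0$ ($V{\left(l \right)} = -6 + 6 = 0$)
$\left(V{\left(p{\left(1,2 \right)} \right)} + U{\left(1,-9 \right)}\right)^{2} = \left(0 + 2 \cdot 1\right)^{2} = \left(0 + 2\right)^{2} = 2^{2} = 4$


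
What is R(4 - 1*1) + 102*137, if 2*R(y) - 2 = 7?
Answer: 27957/2 ≈ 13979.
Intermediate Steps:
R(y) = 9/2 (R(y) = 1 + (½)*7 = 1 + 7/2 = 9/2)
R(4 - 1*1) + 102*137 = 9/2 + 102*137 = 9/2 + 13974 = 27957/2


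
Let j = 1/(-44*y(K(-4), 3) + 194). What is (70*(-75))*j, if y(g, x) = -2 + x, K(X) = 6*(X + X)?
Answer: -35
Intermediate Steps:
K(X) = 12*X (K(X) = 6*(2*X) = 12*X)
j = 1/150 (j = 1/(-44*(-2 + 3) + 194) = 1/(-44*1 + 194) = 1/(-44 + 194) = 1/150 ≈ 0.0066667)
(70*(-75))*j = (70*(-75))*(1/150) = -5250*1/150 = -35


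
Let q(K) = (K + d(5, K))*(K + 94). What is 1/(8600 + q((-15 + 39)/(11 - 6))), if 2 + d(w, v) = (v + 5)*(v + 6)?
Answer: 125/2416704 ≈ 5.1723e-5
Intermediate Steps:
d(w, v) = -2 + (5 + v)*(6 + v) (d(w, v) = -2 + (v + 5)*(v + 6) = -2 + (5 + v)*(6 + v))
q(K) = (94 + K)*(28 + K² + 12*K) (q(K) = (K + (28 + K² + 11*K))*(K + 94) = (28 + K² + 12*K)*(94 + K) = (94 + K)*(28 + K² + 12*K))
1/(8600 + q((-15 + 39)/(11 - 6))) = 1/(8600 + (2632 + ((-15 + 39)/(11 - 6))³ + 106*((-15 + 39)/(11 - 6))² + 1156*((-15 + 39)/(11 - 6)))) = 1/(8600 + (2632 + (24/5)³ + 106*(24/5)² + 1156*(24/5))) = 1/(8600 + (2632 + 13824/125 + 106*(576/25) + 27744/5)) = 1/(8600 + (2632 + 13824/125 + 61056/25 + 27744/5)) = 1/(8600 + 1341704/125) = 1/(2416704/125) = 125/2416704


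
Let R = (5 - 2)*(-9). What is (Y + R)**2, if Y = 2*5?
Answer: 289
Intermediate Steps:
R = -27 (R = 3*(-9) = -27)
Y = 10
(Y + R)**2 = (10 - 27)**2 = (-17)**2 = 289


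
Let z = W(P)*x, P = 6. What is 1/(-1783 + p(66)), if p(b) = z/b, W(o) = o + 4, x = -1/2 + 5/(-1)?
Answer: -6/10703 ≈ -0.00056059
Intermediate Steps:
x = -11/2 (x = -1*1/2 + 5*(-1) = -1/2 - 5 = -11/2 ≈ -5.5000)
W(o) = 4 + o
z = -55 (z = (4 + 6)*(-11/2) = 10*(-11/2) = -55)
p(b) = -55/b
1/(-1783 + p(66)) = 1/(-1783 - 55/66) = 1/(-1783 - 55*1/66) = 1/(-1783 - 5/6) = 1/(-10703/6) = -6/10703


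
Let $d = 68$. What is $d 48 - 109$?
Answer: $3155$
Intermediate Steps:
$d 48 - 109 = 68 \cdot 48 - 109 = 3264 - 109 = 3155$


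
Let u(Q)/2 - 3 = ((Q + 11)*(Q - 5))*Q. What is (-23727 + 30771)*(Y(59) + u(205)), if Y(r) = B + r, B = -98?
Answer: 124763095548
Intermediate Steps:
Y(r) = -98 + r
u(Q) = 6 + 2*Q*(-5 + Q)*(11 + Q) (u(Q) = 6 + 2*(((Q + 11)*(Q - 5))*Q) = 6 + 2*(((11 + Q)*(-5 + Q))*Q) = 6 + 2*(((-5 + Q)*(11 + Q))*Q) = 6 + 2*(Q*(-5 + Q)*(11 + Q)) = 6 + 2*Q*(-5 + Q)*(11 + Q))
(-23727 + 30771)*(Y(59) + u(205)) = (-23727 + 30771)*((-98 + 59) + (6 - 110*205 + 2*205³ + 12*205²)) = 7044*(-39 + (6 - 22550 + 2*8615125 + 12*42025)) = 7044*(-39 + (6 - 22550 + 17230250 + 504300)) = 7044*(-39 + 17712006) = 7044*17711967 = 124763095548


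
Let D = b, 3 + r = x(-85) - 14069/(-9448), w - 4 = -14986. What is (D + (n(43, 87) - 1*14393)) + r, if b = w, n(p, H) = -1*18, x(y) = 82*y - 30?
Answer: -343855339/9448 ≈ -36395.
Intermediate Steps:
x(y) = -30 + 82*y
w = -14982 (w = 4 - 14986 = -14982)
n(p, H) = -18
b = -14982
r = -66150275/9448 (r = -3 + ((-30 + 82*(-85)) - 14069/(-9448)) = -3 + ((-30 - 6970) - 14069*(-1/9448)) = -3 + (-7000 + 14069/9448) = -3 - 66121931/9448 = -66150275/9448 ≈ -7001.5)
D = -14982
(D + (n(43, 87) - 1*14393)) + r = (-14982 + (-18 - 1*14393)) - 66150275/9448 = (-14982 + (-18 - 14393)) - 66150275/9448 = (-14982 - 14411) - 66150275/9448 = -29393 - 66150275/9448 = -343855339/9448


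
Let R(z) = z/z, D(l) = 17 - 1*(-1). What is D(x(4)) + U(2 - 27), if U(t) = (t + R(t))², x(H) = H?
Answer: 594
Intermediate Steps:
D(l) = 18 (D(l) = 17 + 1 = 18)
R(z) = 1
U(t) = (1 + t)² (U(t) = (t + 1)² = (1 + t)²)
D(x(4)) + U(2 - 27) = 18 + (1 + (2 - 27))² = 18 + (1 - 25)² = 18 + (-24)² = 18 + 576 = 594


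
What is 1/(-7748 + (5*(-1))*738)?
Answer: -1/11438 ≈ -8.7428e-5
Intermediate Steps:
1/(-7748 + (5*(-1))*738) = 1/(-7748 - 5*738) = 1/(-7748 - 3690) = 1/(-11438) = -1/11438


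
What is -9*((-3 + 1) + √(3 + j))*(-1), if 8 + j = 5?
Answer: -18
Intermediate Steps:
j = -3 (j = -8 + 5 = -3)
-9*((-3 + 1) + √(3 + j))*(-1) = -9*((-3 + 1) + √(3 - 3))*(-1) = -9*(-2 + √0)*(-1) = -9*(-2 + 0)*(-1) = -9*(-2)*(-1) = 18*(-1) = -18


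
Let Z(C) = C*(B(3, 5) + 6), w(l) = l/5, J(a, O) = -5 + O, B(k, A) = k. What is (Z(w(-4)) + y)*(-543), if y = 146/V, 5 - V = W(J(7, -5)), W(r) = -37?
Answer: 70771/35 ≈ 2022.0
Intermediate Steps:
w(l) = l/5 (w(l) = l*(⅕) = l/5)
V = 42 (V = 5 - 1*(-37) = 5 + 37 = 42)
Z(C) = 9*C (Z(C) = C*(3 + 6) = C*9 = 9*C)
y = 73/21 (y = 146/42 = 146*(1/42) = 73/21 ≈ 3.4762)
(Z(w(-4)) + y)*(-543) = (9*((⅕)*(-4)) + 73/21)*(-543) = (9*(-⅘) + 73/21)*(-543) = (-36/5 + 73/21)*(-543) = -391/105*(-543) = 70771/35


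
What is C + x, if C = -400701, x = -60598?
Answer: -461299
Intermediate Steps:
C + x = -400701 - 60598 = -461299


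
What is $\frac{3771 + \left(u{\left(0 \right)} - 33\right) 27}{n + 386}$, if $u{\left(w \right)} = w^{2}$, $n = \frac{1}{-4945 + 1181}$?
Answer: $\frac{3613440}{484301} \approx 7.4611$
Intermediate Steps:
$n = - \frac{1}{3764}$ ($n = \frac{1}{-3764} = - \frac{1}{3764} \approx -0.00026567$)
$\frac{3771 + \left(u{\left(0 \right)} - 33\right) 27}{n + 386} = \frac{3771 + \left(0^{2} - 33\right) 27}{- \frac{1}{3764} + 386} = \frac{3771 + \left(0 - 33\right) 27}{\frac{1452903}{3764}} = \left(3771 - 891\right) \frac{3764}{1452903} = 2880 \cdot \frac{3764}{1452903} = \frac{3613440}{484301}$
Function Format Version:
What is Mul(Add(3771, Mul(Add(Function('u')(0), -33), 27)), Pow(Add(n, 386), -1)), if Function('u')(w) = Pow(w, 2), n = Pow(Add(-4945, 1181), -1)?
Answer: Rational(3613440, 484301) ≈ 7.4611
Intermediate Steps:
n = Rational(-1, 3764) (n = Pow(-3764, -1) = Rational(-1, 3764) ≈ -0.00026567)
Mul(Add(3771, Mul(Add(Function('u')(0), -33), 27)), Pow(Add(n, 386), -1)) = Mul(Add(3771, Mul(Add(Pow(0, 2), -33), 27)), Pow(Add(Rational(-1, 3764), 386), -1)) = Mul(Add(3771, Mul(Add(0, -33), 27)), Pow(Rational(1452903, 3764), -1)) = Mul(Add(3771, Mul(-33, 27)), Rational(3764, 1452903)) = Mul(Add(3771, -891), Rational(3764, 1452903)) = Mul(2880, Rational(3764, 1452903)) = Rational(3613440, 484301)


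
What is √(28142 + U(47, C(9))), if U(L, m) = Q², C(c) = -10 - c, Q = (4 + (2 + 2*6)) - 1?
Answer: 27*√39 ≈ 168.61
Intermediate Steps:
Q = 17 (Q = (4 + (2 + 12)) - 1 = (4 + 14) - 1 = 18 - 1 = 17)
U(L, m) = 289 (U(L, m) = 17² = 289)
√(28142 + U(47, C(9))) = √(28142 + 289) = √28431 = 27*√39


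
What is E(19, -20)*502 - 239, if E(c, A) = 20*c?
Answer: 190521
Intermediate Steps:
E(19, -20)*502 - 239 = (20*19)*502 - 239 = 380*502 - 239 = 190760 - 239 = 190521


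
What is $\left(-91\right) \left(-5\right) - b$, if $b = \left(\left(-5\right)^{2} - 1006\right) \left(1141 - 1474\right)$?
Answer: $-326218$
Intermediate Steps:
$b = 326673$ ($b = \left(25 - 1006\right) \left(-333\right) = \left(-981\right) \left(-333\right) = 326673$)
$\left(-91\right) \left(-5\right) - b = \left(-91\right) \left(-5\right) - 326673 = 455 - 326673 = -326218$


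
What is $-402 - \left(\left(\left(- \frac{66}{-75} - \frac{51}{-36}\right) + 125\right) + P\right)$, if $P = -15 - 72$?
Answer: $- \frac{132689}{300} \approx -442.3$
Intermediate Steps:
$P = -87$ ($P = -15 - 72 = -87$)
$-402 - \left(\left(\left(- \frac{66}{-75} - \frac{51}{-36}\right) + 125\right) + P\right) = -402 - \left(\left(\left(- \frac{66}{-75} - \frac{51}{-36}\right) + 125\right) - 87\right) = -402 - \left(\left(\left(\left(-66\right) \left(- \frac{1}{75}\right) - - \frac{17}{12}\right) + 125\right) - 87\right) = -402 - \left(\left(\left(\frac{22}{25} + \frac{17}{12}\right) + 125\right) - 87\right) = -402 - \left(\left(\frac{689}{300} + 125\right) - 87\right) = -402 - \left(\frac{38189}{300} - 87\right) = -402 - \frac{12089}{300} = - \frac{132689}{300}$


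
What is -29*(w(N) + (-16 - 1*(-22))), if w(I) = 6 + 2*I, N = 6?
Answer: -696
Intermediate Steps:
-29*(w(N) + (-16 - 1*(-22))) = -29*((6 + 2*6) + (-16 - 1*(-22))) = -29*((6 + 12) + (-16 + 22)) = -29*(18 + 6) = -29*24 = -696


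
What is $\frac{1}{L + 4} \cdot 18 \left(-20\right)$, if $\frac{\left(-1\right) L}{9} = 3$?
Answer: $\frac{360}{23} \approx 15.652$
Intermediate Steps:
$L = -27$ ($L = \left(-9\right) 3 = -27$)
$\frac{1}{L + 4} \cdot 18 \left(-20\right) = \frac{1}{-27 + 4} \cdot 18 \left(-20\right) = \frac{1}{-23} \cdot 18 \left(-20\right) = \left(- \frac{1}{23}\right) 18 \left(-20\right) = \left(- \frac{18}{23}\right) \left(-20\right) = \frac{360}{23}$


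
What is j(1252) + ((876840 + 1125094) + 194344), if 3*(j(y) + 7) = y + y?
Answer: 6591317/3 ≈ 2.1971e+6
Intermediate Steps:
j(y) = -7 + 2*y/3 (j(y) = -7 + (y + y)/3 = -7 + (2*y)/3 = -7 + 2*y/3)
j(1252) + ((876840 + 1125094) + 194344) = (-7 + (2/3)*1252) + ((876840 + 1125094) + 194344) = (-7 + 2504/3) + (2001934 + 194344) = 2483/3 + 2196278 = 6591317/3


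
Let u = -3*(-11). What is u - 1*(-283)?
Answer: 316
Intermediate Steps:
u = 33 (u = -1*(-33) = 33)
u - 1*(-283) = 33 - 1*(-283) = 33 + 283 = 316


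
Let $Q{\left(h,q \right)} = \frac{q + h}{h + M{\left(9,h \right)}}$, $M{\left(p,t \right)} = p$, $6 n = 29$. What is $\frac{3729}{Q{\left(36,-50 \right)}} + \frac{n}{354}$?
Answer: $- \frac{178208707}{14868} \approx -11986.0$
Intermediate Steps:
$n = \frac{29}{6}$ ($n = \frac{1}{6} \cdot 29 = \frac{29}{6} \approx 4.8333$)
$Q{\left(h,q \right)} = \frac{h + q}{9 + h}$ ($Q{\left(h,q \right)} = \frac{q + h}{h + 9} = \frac{h + q}{9 + h}$)
$\frac{3729}{Q{\left(36,-50 \right)}} + \frac{n}{354} = \frac{3729}{\frac{1}{9 + 36} \left(36 - 50\right)} + \frac{29}{6 \cdot 354} = \frac{3729}{\frac{1}{45} \left(-14\right)} + \frac{29}{6} \cdot \frac{1}{354} = \frac{3729}{\frac{1}{45} \left(-14\right)} + \frac{29}{2124} = \frac{3729}{- \frac{14}{45}} + \frac{29}{2124} = 3729 \left(- \frac{45}{14}\right) + \frac{29}{2124} = - \frac{167805}{14} + \frac{29}{2124} = - \frac{178208707}{14868}$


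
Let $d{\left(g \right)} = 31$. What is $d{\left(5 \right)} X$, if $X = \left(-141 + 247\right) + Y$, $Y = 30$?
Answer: $4216$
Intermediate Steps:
$X = 136$ ($X = \left(-141 + 247\right) + 30 = 106 + 30 = 136$)
$d{\left(5 \right)} X = 31 \cdot 136 = 4216$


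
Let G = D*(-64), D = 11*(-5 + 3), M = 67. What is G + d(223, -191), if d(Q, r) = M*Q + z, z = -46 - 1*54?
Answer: 16249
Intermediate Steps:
z = -100 (z = -46 - 54 = -100)
d(Q, r) = -100 + 67*Q (d(Q, r) = 67*Q - 100 = -100 + 67*Q)
D = -22 (D = 11*(-2) = -22)
G = 1408 (G = -22*(-64) = 1408)
G + d(223, -191) = 1408 + (-100 + 67*223) = 1408 + (-100 + 14941) = 1408 + 14841 = 16249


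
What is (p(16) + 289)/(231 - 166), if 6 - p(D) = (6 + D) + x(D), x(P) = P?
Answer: 257/65 ≈ 3.9538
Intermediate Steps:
p(D) = -2*D (p(D) = 6 - ((6 + D) + D) = 6 - (6 + 2*D) = 6 + (-6 - 2*D) = -2*D)
(p(16) + 289)/(231 - 166) = (-2*16 + 289)/(231 - 166) = (-32 + 289)/65 = 257*(1/65) = 257/65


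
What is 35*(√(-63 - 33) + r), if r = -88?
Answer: -3080 + 140*I*√6 ≈ -3080.0 + 342.93*I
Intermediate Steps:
35*(√(-63 - 33) + r) = 35*(√(-63 - 33) - 88) = 35*(√(-96) - 88) = 35*(4*I*√6 - 88) = 35*(-88 + 4*I*√6) = -3080 + 140*I*√6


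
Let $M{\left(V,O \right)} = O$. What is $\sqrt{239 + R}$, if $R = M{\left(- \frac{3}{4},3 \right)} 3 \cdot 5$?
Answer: $2 \sqrt{71} \approx 16.852$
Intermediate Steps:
$R = 45$ ($R = 3 \cdot 3 \cdot 5 = 9 \cdot 5 = 45$)
$\sqrt{239 + R} = \sqrt{239 + 45} = \sqrt{284} = 2 \sqrt{71}$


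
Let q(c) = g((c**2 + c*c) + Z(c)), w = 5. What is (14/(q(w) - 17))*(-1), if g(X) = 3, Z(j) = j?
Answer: 1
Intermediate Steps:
q(c) = 3
(14/(q(w) - 17))*(-1) = (14/(3 - 17))*(-1) = (14/(-14))*(-1) = (14*(-1/14))*(-1) = -1*(-1) = 1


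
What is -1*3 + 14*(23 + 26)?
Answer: 683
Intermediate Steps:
-1*3 + 14*(23 + 26) = -3 + 14*49 = -3 + 686 = 683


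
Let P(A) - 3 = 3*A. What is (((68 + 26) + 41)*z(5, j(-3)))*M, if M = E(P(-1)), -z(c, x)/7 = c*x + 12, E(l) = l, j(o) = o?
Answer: 0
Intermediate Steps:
P(A) = 3 + 3*A
z(c, x) = -84 - 7*c*x (z(c, x) = -7*(c*x + 12) = -7*(12 + c*x) = -84 - 7*c*x)
M = 0 (M = 3 + 3*(-1) = 3 - 3 = 0)
(((68 + 26) + 41)*z(5, j(-3)))*M = (((68 + 26) + 41)*(-84 - 7*5*(-3)))*0 = ((94 + 41)*(-84 + 105))*0 = (135*21)*0 = 2835*0 = 0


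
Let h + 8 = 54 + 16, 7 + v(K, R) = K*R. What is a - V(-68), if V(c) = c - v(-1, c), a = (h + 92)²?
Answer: 23845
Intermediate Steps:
v(K, R) = -7 + K*R
h = 62 (h = -8 + (54 + 16) = -8 + 70 = 62)
a = 23716 (a = (62 + 92)² = 154² = 23716)
V(c) = 7 + 2*c (V(c) = c - (-7 - c) = c + (7 + c) = 7 + 2*c)
a - V(-68) = 23716 - (7 + 2*(-68)) = 23716 - (7 - 136) = 23716 - 1*(-129) = 23716 + 129 = 23845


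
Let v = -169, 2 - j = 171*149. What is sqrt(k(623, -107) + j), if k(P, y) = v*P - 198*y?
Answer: I*sqrt(109578) ≈ 331.03*I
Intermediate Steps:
j = -25477 (j = 2 - 171*149 = 2 - 1*25479 = 2 - 25479 = -25477)
k(P, y) = -198*y - 169*P (k(P, y) = -169*P - 198*y = -198*y - 169*P)
sqrt(k(623, -107) + j) = sqrt((-198*(-107) - 169*623) - 25477) = sqrt((21186 - 105287) - 25477) = sqrt(-84101 - 25477) = sqrt(-109578) = I*sqrt(109578)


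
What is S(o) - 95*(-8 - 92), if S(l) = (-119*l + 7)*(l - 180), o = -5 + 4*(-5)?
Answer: -601810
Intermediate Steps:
o = -25 (o = -5 - 20 = -25)
S(l) = (-180 + l)*(7 - 119*l) (S(l) = (7 - 119*l)*(-180 + l) = (-180 + l)*(7 - 119*l))
S(o) - 95*(-8 - 92) = (-1260 - 119*(-25)² + 21427*(-25)) - 95*(-8 - 92) = (-1260 - 119*625 - 535675) - 95*(-100) = (-1260 - 74375 - 535675) - 1*(-9500) = -611310 + 9500 = -601810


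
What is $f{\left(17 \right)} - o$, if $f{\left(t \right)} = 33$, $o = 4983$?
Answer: $-4950$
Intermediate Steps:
$f{\left(17 \right)} - o = 33 - 4983 = -4950$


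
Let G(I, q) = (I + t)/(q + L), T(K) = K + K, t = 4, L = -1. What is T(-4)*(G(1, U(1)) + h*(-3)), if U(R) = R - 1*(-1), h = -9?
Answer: -256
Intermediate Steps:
T(K) = 2*K
U(R) = 1 + R (U(R) = R + 1 = 1 + R)
G(I, q) = (4 + I)/(-1 + q) (G(I, q) = (I + 4)/(q - 1) = (4 + I)/(-1 + q))
T(-4)*(G(1, U(1)) + h*(-3)) = (2*(-4))*((4 + 1)/(-1 + (1 + 1)) - 9*(-3)) = -8*(5/(-1 + 2) + 27) = -8*(5/1 + 27) = -8*(1*5 + 27) = -8*(5 + 27) = -8*32 = -256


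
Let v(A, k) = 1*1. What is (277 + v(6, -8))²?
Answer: 77284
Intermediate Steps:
v(A, k) = 1
(277 + v(6, -8))² = (277 + 1)² = 278² = 77284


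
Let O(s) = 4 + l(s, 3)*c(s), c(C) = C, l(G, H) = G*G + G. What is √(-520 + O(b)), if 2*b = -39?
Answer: I*√120810/4 ≈ 86.894*I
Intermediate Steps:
b = -39/2 (b = (½)*(-39) = -39/2 ≈ -19.500)
l(G, H) = G + G² (l(G, H) = G² + G = G + G²)
O(s) = 4 + s²*(1 + s) (O(s) = 4 + (s*(1 + s))*s = 4 + s²*(1 + s))
√(-520 + O(b)) = √(-520 + (4 + (-39/2)²*(1 - 39/2))) = √(-520 + (4 + (1521/4)*(-37/2))) = √(-520 + (4 - 56277/8)) = √(-520 - 56245/8) = √(-60405/8) = I*√120810/4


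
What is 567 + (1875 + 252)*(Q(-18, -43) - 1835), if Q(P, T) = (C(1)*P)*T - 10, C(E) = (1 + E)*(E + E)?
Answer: 2661444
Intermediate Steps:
C(E) = 2*E*(1 + E) (C(E) = (1 + E)*(2*E) = 2*E*(1 + E))
Q(P, T) = -10 + 4*P*T (Q(P, T) = ((2*1*(1 + 1))*P)*T - 10 = ((2*1*2)*P)*T - 10 = (4*P)*T - 10 = 4*P*T - 10 = -10 + 4*P*T)
567 + (1875 + 252)*(Q(-18, -43) - 1835) = 567 + (1875 + 252)*((-10 + 4*(-18)*(-43)) - 1835) = 567 + 2127*((-10 + 3096) - 1835) = 567 + 2127*(3086 - 1835) = 567 + 2127*1251 = 567 + 2660877 = 2661444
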